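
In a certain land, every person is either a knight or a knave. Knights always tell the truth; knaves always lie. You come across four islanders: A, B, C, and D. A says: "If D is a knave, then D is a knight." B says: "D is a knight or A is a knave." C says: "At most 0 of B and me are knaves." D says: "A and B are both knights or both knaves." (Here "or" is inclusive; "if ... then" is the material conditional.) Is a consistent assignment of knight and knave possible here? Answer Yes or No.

Yes

One consistent assignment: A=knight, B=knight, C=knight, D=knight.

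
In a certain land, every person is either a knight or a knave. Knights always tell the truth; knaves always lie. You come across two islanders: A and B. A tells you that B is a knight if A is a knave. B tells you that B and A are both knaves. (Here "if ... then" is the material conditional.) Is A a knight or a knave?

Consistent assignments: {A=knight, B=knave}
In every consistent assignment, A is a knight.

A is a knight.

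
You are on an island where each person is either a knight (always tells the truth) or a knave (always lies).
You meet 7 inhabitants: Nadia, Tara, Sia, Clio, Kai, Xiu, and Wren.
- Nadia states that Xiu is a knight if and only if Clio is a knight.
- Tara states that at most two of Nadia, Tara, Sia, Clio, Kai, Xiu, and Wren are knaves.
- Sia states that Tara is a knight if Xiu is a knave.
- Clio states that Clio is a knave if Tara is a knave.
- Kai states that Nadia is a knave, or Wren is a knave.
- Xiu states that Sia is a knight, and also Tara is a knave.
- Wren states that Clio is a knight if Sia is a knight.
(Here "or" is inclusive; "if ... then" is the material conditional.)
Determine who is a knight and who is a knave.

As a knave, Nadia's statement "Xiu is a knight if and only if Clio is a knight" should be false; it is.
Tara is a knight, and the claim "at most two of Nadia, Tara, Sia, Clio, Kai, Xiu, and Wren are knaves" is indeed true.
Sia is a knight; "Tara is a knight if Xiu is a knave" is true, as required.
Clio is a knight; "Clio is a knave if Tara is a knave" is true, as required.
Kai (knight): "Nadia is a knave, or Wren is a knave" — true. ✓
Xiu is a knave; "Sia is a knight, and also Tara is a knave" is false, as required.
Wren (knight): "Clio is a knight if Sia is a knight" — true. ✓

Nadia is a knave, Tara is a knight, Sia is a knight, Clio is a knight, Kai is a knight, Xiu is a knave, and Wren is a knight.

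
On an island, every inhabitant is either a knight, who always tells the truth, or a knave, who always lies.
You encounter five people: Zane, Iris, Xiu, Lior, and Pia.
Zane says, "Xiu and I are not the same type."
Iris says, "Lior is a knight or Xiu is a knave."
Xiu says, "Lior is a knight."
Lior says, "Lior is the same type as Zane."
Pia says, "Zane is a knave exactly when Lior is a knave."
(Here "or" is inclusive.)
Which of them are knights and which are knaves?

Zane is a knight, Iris is a knight, Xiu is a knave, Lior is a knave, and Pia is a knave.

Zane is a knight, so "Xiu and I are not the same type" must be true — and it is.
Iris is a knight, and the claim "Lior is a knight or Xiu is a knave" is indeed true.
As a knave, Xiu's statement "Lior is a knight" should be False; it is.
Lior is a knave; "Lior is the same type as Zane" is False, as required.
Pia (knave): "Zane is a knave exactly when Lior is a knave" — False. ✓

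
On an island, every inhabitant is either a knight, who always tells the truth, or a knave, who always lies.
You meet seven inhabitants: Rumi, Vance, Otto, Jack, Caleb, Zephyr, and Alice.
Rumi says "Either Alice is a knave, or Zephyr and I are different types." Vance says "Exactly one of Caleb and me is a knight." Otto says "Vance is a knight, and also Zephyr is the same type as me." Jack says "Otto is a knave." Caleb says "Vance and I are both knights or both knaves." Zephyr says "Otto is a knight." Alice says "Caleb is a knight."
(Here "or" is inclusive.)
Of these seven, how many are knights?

The unique consistent assignment is Rumi=knight, Vance=knight, Otto=knight, Jack=knave, Caleb=knave, Zephyr=knight, Alice=knave.
That has 4 knights.

4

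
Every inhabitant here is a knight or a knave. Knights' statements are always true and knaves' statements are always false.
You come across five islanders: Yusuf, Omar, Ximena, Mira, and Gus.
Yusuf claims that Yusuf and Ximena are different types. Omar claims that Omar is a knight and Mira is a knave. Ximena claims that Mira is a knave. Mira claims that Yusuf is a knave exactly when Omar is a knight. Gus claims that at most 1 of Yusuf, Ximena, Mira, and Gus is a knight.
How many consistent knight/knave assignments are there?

1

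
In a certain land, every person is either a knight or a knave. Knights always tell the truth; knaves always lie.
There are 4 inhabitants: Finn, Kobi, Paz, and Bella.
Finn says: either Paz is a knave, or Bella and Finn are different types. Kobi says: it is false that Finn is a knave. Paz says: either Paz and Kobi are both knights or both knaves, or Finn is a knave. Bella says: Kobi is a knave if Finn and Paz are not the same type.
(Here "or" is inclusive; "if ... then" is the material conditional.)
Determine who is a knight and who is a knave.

Finn is a knight, Kobi is a knight, Paz is a knave, and Bella is a knave.

As a knight, Finn's statement "either Paz is a knave, or Bella and Finn are different types" should be True; it is.
Kobi is a knight, and the claim "it is false that Finn is a knave" is indeed True.
As a knave, Paz's statement "either Paz and Kobi are both knights or both knaves, or Finn is a knave" should be false; it is.
Bella is a knave, so "Kobi is a knave if Finn and Paz are not the same type" must be false — and it is.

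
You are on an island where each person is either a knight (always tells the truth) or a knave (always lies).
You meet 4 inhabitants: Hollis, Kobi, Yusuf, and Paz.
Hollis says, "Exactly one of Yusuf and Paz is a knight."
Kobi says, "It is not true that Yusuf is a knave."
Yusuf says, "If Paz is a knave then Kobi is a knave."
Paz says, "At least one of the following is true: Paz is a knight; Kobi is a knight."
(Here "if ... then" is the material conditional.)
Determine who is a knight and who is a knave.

Knights: Kobi, Yusuf, and Paz. Knaves: Hollis.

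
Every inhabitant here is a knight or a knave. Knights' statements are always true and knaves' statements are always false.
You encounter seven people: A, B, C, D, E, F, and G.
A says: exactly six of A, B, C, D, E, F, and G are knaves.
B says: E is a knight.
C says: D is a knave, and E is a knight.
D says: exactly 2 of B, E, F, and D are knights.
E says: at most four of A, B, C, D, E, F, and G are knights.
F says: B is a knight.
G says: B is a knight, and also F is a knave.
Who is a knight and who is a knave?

A is a knave, B is a knight, C is a knight, D is a knave, E is a knight, F is a knight, and G is a knave.

As a knave, A's statement "exactly six of A, B, C, D, E, F, and G are knaves" should be False; it is.
B is a knight; "E is a knight" is True, as required.
C is a knight, and the claim "D is a knave, and E is a knight" is indeed True.
D is a knave, so "exactly 2 of B, E, F, and D are knights" must be False — and it is.
As a knight, E's statement "at most four of A, B, C, D, E, F, and G are knights" should be True; it is.
F is a knight, and the claim "B is a knight" is indeed True.
As a knave, G's statement "B is a knight, and also F is a knave" should be False; it is.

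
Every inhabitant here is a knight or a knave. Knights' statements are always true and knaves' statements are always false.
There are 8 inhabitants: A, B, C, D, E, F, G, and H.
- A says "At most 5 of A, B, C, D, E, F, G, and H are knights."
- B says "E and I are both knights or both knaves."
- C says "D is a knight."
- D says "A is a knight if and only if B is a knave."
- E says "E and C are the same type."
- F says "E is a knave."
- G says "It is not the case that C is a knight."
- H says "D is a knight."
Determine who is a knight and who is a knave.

A is a knight; "at most 5 of A, B, C, D, E, F, G, and H are knights" is true, as required.
B is a knave; "E and I are both knights or both knaves" is false, as required.
C (knight): "D is a knight" — true. ✓
D is a knight, so "A is a knight if and only if B is a knave" must be true — and it is.
E is a knight; "E and C are the same type" is true, as required.
F (knave): "E is a knave" — false. ✓
G is a knave, so "it is not the case that C is a knight" must be false — and it is.
H is a knight, and the claim "D is a knight" is indeed true.

Knights: A, C, D, E, and H. Knaves: B, F, and G.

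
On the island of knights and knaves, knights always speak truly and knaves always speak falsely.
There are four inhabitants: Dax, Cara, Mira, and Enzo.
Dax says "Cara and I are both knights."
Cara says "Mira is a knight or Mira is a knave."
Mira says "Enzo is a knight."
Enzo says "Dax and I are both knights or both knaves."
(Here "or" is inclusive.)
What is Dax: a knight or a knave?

Dax is a knight.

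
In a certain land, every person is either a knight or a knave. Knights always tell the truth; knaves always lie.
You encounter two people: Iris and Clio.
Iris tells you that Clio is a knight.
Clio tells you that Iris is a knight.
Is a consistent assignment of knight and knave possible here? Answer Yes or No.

Yes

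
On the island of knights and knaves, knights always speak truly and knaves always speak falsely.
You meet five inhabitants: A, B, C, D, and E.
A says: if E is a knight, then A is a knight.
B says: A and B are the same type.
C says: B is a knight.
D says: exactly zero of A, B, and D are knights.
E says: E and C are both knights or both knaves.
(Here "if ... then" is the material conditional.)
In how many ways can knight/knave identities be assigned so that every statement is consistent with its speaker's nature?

2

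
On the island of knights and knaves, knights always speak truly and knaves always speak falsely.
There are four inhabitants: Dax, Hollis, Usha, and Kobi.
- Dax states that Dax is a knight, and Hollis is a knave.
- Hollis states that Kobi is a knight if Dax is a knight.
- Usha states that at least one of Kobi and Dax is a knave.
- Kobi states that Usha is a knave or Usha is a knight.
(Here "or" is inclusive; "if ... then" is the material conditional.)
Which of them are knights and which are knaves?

Dax is a knave, Hollis is a knight, Usha is a knight, and Kobi is a knight.

Suppose Dax is a knight. Then Dax's statement "Dax is a knight, and Hollis is a knave" would have to be true. Checking the 8 ways to assign the others, none is consistent with every speaker.
(For instance, with Hollis=knight, Usha=knight, Kobi=knight, Dax's claim "Dax is a knight, and Hollis is a knave" comes out false where it would need to be true.)
So Dax must be a knave, making "Dax is a knight, and Hollis is a knave" false. Taking Dax=knave, Hollis=knight, Usha=knight, Kobi=knight, each remaining statement checks out:
  Hollis (knight): "Kobi is a knight if Dax is a knight" — true. ✓
  Usha (knight): "at least one of Kobi and Dax is a knave" — true. ✓
  Kobi (knight): "Usha is a knave or Usha is a knight" — true. ✓
This is the unique consistent assignment.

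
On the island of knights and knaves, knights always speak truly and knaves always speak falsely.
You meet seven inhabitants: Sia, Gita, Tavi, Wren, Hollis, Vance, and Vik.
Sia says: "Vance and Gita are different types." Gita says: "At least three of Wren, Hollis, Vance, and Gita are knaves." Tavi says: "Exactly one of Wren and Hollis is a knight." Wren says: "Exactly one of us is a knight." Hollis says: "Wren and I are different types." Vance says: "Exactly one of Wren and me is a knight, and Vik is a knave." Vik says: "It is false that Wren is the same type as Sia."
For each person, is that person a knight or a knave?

As a knight, Sia's statement "Vance and Gita are different types" should be true; it is.
As a knight, Gita's statement "at least three of Wren, Hollis, Vance, and Gita are knaves" should be true; it is.
Tavi is a knave, so "exactly one of Wren and Hollis is a knight" must be false — and it is.
Wren is a knave; "exactly one of us is a knight" is false, as required.
Hollis is a knave, so "Wren and I are different types" must be false — and it is.
Vance is a knave, and the claim "exactly one of Wren and me is a knight, and Vik is a knave" is indeed false.
Vik is a knight; "it is false that Wren is the same type as Sia" is true, as required.

Sia is a knight, Gita is a knight, Tavi is a knave, Wren is a knave, Hollis is a knave, Vance is a knave, and Vik is a knight.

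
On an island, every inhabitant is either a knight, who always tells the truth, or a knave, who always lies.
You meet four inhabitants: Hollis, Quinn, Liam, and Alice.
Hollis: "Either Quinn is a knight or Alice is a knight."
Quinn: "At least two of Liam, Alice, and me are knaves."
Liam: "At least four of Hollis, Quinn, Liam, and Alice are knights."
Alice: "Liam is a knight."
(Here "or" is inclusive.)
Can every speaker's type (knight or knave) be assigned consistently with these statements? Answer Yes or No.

One consistent assignment: Hollis=knight, Quinn=knight, Liam=knave, Alice=knave.

Yes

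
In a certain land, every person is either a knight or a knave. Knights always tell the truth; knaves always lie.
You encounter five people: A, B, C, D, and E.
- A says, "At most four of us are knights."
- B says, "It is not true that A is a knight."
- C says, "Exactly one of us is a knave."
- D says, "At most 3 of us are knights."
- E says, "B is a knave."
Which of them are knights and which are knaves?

Knights: A, D, and E. Knaves: B and C.

As a knight, A's statement "at most four of us are knights" should be True; it is.
As a knave, B's statement "it is not true that A is a knight" should be false; it is.
As a knave, C's statement "exactly one of us is a knave" should be false; it is.
D is a knight, so "at most 3 of us are knights" must be True — and it is.
E (knight): "B is a knave" — True. ✓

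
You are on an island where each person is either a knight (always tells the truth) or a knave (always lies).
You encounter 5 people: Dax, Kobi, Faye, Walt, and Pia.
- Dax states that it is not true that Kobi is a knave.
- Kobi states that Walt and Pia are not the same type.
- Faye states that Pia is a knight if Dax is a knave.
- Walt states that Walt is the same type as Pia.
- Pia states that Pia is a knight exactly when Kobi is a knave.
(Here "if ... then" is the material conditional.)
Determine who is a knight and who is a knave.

Suppose Dax is a knight. Then Dax's statement "it is not true that Kobi is a knave" would have to be true. Checking the 16 ways to assign the others, none is consistent with every speaker.
(For instance, with Kobi=knave, Faye=knight, Walt=knight, Pia=knight, Dax's claim "it is not true that Kobi is a knave" comes out false where it would need to be true.)
So Dax must be a knave, making "it is not true that Kobi is a knave" false. Taking Dax=knave, Kobi=knave, Faye=knight, Walt=knight, Pia=knight, each remaining statement checks out:
  Kobi (knave): "Walt and Pia are not the same type" — false. ✓
  Faye (knight): "Pia is a knight if Dax is a knave" — true. ✓
  Walt (knight): "Walt is the same type as Pia" — true. ✓
  Pia (knight): "Pia is a knight exactly when Kobi is a knave" — true. ✓
This is the unique consistent assignment.

Knights: Faye, Walt, and Pia. Knaves: Dax and Kobi.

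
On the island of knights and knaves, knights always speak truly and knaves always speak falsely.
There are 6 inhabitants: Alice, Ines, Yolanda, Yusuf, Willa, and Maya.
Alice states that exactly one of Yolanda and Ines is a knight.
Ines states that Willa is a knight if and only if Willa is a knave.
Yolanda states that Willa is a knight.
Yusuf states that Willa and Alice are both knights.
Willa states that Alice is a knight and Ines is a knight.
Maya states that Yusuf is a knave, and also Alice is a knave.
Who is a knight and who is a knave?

Knights: Maya. Knaves: Alice, Ines, Yolanda, Yusuf, and Willa.

Alice is a knave; "exactly one of Yolanda and Ines is a knight" is false, as required.
Ines is a knave; "Willa is a knight if and only if Willa is a knave" is false, as required.
Yolanda is a knave, and the claim "Willa is a knight" is indeed false.
As a knave, Yusuf's statement "Willa and Alice are both knights" should be false; it is.
Willa is a knave, and the claim "Alice is a knight and Ines is a knight" is indeed false.
Maya is a knight, so "Yusuf is a knave, and also Alice is a knave" must be True — and it is.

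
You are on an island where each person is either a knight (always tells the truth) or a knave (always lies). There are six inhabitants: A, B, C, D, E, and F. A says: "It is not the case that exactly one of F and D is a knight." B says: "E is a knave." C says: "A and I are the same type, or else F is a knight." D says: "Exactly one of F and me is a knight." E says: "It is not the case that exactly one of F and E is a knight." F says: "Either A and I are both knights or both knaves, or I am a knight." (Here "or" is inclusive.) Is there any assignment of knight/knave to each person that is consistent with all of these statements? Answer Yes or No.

No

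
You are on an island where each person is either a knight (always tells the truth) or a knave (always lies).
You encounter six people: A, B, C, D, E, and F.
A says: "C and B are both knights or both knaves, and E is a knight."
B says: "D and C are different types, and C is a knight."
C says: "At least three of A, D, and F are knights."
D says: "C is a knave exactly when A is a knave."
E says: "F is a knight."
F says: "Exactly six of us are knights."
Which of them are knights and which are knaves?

A is a knave, and the claim "C and B are both knights or both knaves, and E is a knight" is indeed false.
B is a knave, so "D and C are different types, and C is a knight" must be false — and it is.
C is a knave, and the claim "at least three of A, D, and F are knights" is indeed false.
As a knight, D's statement "C is a knave exactly when A is a knave" should be true; it is.
As a knave, E's statement "F is a knight" should be false; it is.
F is a knave, so "exactly six of us are knights" must be false — and it is.

A is a knave, B is a knave, C is a knave, D is a knight, E is a knave, and F is a knave.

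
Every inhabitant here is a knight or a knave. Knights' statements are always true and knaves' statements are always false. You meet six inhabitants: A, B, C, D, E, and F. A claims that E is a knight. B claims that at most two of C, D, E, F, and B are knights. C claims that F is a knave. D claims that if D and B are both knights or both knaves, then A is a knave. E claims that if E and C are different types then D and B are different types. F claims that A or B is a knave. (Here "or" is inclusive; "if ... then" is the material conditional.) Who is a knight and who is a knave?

A is a knight, B is a knave, C is a knave, D is a knight, E is a knight, and F is a knight.

As a knight, A's statement "E is a knight" should be true; it is.
B is a knave; "at most two of C, D, E, F, and B are knights" is false, as required.
C is a knave; "F is a knave" is false, as required.
D is a knight, so "if D and B are both knights or both knaves, then A is a knave" must be true — and it is.
Since E is a knight, "if E and C are different types then D and B are different types" needs to be true, which holds.
F (knight): "A or B is a knave" — true. ✓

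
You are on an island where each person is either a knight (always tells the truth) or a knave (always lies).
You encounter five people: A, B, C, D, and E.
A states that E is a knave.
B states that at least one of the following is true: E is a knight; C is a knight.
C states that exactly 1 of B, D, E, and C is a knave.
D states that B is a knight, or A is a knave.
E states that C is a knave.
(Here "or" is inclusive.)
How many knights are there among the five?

4

The unique consistent assignment is A=knight, B=knight, C=knight, D=knight, E=knave.
That has 4 knights.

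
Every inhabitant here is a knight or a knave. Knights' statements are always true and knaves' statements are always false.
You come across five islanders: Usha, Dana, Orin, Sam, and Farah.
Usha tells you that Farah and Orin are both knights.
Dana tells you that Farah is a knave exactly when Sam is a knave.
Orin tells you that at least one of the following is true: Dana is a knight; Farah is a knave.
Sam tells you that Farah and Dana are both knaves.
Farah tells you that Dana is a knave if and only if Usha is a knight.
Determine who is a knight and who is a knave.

Usha (knave): "Farah and Orin are both knights" — False. ✓
Dana is a knave; "Farah is a knave exactly when Sam is a knave" is False, as required.
As a knight, Orin's statement "at least one of the following is true: Dana is a knight; Farah is a knave" should be True; it is.
Sam is a knight; "Farah and Dana are both knaves" is True, as required.
Farah is a knave; "Dana is a knave if and only if Usha is a knight" is False, as required.

Usha is a knave, Dana is a knave, Orin is a knight, Sam is a knight, and Farah is a knave.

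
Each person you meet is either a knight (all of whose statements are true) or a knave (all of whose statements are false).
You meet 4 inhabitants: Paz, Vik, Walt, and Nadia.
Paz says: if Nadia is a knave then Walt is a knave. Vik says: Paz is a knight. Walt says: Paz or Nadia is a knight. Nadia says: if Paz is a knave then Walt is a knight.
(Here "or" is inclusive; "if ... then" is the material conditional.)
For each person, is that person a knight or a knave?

As a knight, Paz's statement "if Nadia is a knave then Walt is a knave" should be true; it is.
As a knight, Vik's statement "Paz is a knight" should be true; it is.
Walt is a knight, and the claim "Paz or Nadia is a knight" is indeed true.
Nadia is a knight, so "if Paz is a knave then Walt is a knight" must be true — and it is.

Paz is a knight, Vik is a knight, Walt is a knight, and Nadia is a knight.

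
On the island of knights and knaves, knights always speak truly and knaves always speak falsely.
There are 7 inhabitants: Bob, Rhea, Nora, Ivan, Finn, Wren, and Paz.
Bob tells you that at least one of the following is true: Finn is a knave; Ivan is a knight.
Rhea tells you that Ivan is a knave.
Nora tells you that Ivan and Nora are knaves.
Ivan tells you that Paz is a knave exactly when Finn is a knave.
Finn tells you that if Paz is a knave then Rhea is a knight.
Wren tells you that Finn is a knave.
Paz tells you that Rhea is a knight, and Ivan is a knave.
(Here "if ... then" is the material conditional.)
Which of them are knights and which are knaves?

Bob is a knight, Rhea is a knave, Nora is a knave, Ivan is a knight, Finn is a knave, Wren is a knight, and Paz is a knave.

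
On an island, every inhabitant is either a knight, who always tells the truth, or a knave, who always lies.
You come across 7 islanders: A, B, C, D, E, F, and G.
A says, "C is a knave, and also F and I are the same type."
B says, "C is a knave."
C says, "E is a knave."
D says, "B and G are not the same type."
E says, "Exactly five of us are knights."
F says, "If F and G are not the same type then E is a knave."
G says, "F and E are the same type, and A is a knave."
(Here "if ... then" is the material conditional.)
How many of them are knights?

2

The unique consistent assignment is A=knave, B=knave, C=knight, D=knave, E=knave, F=knight, G=knave.
That has 2 knights.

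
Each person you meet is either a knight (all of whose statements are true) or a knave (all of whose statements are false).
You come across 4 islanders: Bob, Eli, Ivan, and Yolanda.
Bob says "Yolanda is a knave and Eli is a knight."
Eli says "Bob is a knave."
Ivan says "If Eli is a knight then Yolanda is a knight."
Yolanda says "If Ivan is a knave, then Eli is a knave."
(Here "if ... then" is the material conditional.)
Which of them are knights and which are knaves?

Suppose Bob is a knight. Then Bob's statement "Yolanda is a knave and Eli is a knight" would have to be true. Checking the 8 ways to assign the others, none is consistent with every speaker.
(For instance, with Eli=knight, Ivan=knight, Yolanda=knight, Bob's claim "Yolanda is a knave and Eli is a knight" comes out false where it would need to be true.)
So Bob must be a knave, making "Yolanda is a knave and Eli is a knight" false. Taking Bob=knave, Eli=knight, Ivan=knight, Yolanda=knight, each remaining statement checks out:
  Eli (knight): "Bob is a knave" — true. ✓
  Ivan (knight): "if Eli is a knight then Yolanda is a knight" — true. ✓
  Yolanda (knight): "if Ivan is a knave, then Eli is a knave" — true. ✓
This is the unique consistent assignment.

Bob is a knave, Eli is a knight, Ivan is a knight, and Yolanda is a knight.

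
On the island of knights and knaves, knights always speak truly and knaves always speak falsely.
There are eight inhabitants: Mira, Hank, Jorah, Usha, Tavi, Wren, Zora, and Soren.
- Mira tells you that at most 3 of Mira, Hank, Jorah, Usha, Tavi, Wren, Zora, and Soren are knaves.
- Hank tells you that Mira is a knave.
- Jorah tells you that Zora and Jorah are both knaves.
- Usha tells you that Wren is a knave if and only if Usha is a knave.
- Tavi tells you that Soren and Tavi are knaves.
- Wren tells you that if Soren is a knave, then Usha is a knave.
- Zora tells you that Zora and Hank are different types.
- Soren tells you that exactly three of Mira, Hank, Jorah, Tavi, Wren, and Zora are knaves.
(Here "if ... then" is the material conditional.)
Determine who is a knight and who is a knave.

As a knight, Mira's statement "at most 3 of Mira, Hank, Jorah, Usha, Tavi, Wren, Zora, and Soren are knaves" should be true; it is.
Hank is a knave; "Mira is a knave" is False, as required.
Jorah is a knave; "Zora and Jorah are both knaves" is False, as required.
Since Usha is a knight, "Wren is a knave if and only if Usha is a knave" needs to be true, which holds.
Tavi is a knave, and the claim "Soren and Tavi are knaves" is indeed False.
Wren (knight): "if Soren is a knave, then Usha is a knave" — true. ✓
Since Zora is a knight, "Zora and Hank are different types" needs to be true, which holds.
Since Soren is a knight, "exactly three of Mira, Hank, Jorah, Tavi, Wren, and Zora are knaves" needs to be true, which holds.

Knights: Mira, Usha, Wren, Zora, and Soren. Knaves: Hank, Jorah, and Tavi.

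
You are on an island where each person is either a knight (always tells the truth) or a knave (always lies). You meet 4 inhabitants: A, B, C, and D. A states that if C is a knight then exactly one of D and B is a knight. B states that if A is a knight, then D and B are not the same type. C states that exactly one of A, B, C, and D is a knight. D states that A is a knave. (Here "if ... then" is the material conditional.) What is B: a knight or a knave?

B is a knight.

Consistent assignments: {A=knight, B=knight, C=knave, D=knave}
In every consistent assignment, B is a knight.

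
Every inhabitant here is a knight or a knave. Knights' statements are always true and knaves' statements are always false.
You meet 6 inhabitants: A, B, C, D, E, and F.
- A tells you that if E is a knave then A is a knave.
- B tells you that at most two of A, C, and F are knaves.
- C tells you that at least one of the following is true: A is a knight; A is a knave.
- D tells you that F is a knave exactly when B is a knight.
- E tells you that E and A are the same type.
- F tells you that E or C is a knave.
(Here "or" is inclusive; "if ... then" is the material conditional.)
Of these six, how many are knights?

5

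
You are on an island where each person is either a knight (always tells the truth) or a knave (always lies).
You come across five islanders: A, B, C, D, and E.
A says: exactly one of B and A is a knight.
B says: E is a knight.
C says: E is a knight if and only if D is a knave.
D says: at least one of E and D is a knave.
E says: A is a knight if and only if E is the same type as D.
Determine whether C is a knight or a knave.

Consistent assignments: {A=knight, B=knave, C=knight, D=knight, E=knave}
In every consistent assignment, C is a knight.

C is a knight.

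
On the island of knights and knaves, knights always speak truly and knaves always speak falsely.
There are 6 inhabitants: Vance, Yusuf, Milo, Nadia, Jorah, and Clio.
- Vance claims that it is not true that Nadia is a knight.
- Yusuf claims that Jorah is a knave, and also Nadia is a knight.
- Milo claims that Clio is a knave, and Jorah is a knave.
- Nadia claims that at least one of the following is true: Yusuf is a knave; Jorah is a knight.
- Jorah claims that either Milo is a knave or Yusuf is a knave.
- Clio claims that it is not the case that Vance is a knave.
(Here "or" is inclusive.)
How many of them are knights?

2

The unique consistent assignment is Vance=knave, Yusuf=knave, Milo=knave, Nadia=knight, Jorah=knight, Clio=knave.
That has 2 knights.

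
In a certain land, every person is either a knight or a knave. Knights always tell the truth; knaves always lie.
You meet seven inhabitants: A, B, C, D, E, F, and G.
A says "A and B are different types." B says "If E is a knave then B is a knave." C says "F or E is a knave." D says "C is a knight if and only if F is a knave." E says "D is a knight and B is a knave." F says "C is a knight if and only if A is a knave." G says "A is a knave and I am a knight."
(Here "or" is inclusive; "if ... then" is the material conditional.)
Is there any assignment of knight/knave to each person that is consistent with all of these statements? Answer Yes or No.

No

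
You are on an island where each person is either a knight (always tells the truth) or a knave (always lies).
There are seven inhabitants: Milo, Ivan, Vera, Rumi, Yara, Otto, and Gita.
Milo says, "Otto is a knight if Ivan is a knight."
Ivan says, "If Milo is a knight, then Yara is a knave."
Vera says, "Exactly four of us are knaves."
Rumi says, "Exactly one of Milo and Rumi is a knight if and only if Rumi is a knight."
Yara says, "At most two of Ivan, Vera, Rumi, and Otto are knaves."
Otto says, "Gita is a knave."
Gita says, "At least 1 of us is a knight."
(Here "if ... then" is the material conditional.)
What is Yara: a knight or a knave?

Yara is a knight.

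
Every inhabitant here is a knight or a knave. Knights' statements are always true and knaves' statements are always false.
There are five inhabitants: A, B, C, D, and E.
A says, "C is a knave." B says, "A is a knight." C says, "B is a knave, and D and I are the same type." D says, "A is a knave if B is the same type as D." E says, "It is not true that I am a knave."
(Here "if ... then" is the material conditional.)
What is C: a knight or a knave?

C is a knight.

Consistent assignments: {A=knave, B=knave, C=knight, D=knight, E=knight}; {A=knave, B=knave, C=knight, D=knight, E=knave}
In every consistent assignment, C is a knight.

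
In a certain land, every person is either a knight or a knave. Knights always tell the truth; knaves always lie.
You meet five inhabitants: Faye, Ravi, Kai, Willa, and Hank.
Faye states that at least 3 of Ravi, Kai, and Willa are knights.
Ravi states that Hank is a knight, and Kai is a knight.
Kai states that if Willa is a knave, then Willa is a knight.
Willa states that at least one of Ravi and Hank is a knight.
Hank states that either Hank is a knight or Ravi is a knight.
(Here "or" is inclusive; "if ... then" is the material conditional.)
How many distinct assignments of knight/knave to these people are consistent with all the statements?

Consistent assignments:
  Faye=knight, Ravi=knight, Kai=knight, Willa=knight, Hank=knight
  Faye=knave, Ravi=knave, Kai=knave, Willa=knave, Hank=knave

2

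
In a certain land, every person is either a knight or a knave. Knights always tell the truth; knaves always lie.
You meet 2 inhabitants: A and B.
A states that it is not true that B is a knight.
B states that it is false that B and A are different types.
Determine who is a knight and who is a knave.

A is a knight and B is a knave.

Suppose A is a knave. Then A's statement "it is not true that B is a knight" would have to be false. Checking the 2 ways to assign the others, none is consistent with every speaker.
(For instance, with B=knave, A's claim "it is not true that B is a knight" comes out true where it would need to be false.)
So A must be a knight, making "it is not true that B is a knight" true. Taking A=knight, B=knave, each remaining statement checks out:
  B (knave): "it is false that B and A are different types" — false. ✓
This is the unique consistent assignment.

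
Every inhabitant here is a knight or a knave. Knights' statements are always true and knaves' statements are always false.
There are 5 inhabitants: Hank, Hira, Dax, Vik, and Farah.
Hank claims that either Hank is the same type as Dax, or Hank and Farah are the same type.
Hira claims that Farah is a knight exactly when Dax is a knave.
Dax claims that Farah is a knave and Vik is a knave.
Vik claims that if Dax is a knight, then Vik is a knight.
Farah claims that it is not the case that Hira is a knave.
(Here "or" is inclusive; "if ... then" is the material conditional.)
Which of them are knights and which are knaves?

Knights: Hank, Hira, Vik, and Farah. Knaves: Dax.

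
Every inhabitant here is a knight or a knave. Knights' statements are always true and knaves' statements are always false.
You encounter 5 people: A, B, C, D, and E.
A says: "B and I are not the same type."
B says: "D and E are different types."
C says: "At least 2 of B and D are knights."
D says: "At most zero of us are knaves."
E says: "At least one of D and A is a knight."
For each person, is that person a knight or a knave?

A is a knave, B is a knave, C is a knave, D is a knave, and E is a knave.

A is a knave, so "B and I are not the same type" must be False — and it is.
B is a knave; "D and E are different types" is False, as required.
C is a knave, so "at least 2 of B and D are knights" must be False — and it is.
D is a knave, so "at most zero of us are knaves" must be False — and it is.
As a knave, E's statement "at least one of D and A is a knight" should be False; it is.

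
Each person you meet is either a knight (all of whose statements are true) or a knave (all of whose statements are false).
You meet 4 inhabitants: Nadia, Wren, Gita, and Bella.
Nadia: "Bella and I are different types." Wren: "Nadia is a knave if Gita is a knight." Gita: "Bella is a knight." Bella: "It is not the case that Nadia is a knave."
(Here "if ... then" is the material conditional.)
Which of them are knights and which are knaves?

Knights: Wren. Knaves: Nadia, Gita, and Bella.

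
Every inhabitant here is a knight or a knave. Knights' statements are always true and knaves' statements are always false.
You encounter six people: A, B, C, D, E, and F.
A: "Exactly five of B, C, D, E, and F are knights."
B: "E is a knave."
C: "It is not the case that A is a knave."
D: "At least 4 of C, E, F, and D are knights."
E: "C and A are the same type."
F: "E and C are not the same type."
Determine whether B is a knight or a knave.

B is a knave.

Consistent assignments: {A=knave, B=knave, C=knave, D=knave, E=knight, F=knight}
In every consistent assignment, B is a knave.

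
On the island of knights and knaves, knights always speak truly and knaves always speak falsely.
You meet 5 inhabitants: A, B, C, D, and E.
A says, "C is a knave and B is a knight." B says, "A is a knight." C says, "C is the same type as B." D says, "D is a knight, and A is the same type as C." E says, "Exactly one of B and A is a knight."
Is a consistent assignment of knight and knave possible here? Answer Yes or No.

Yes

One consistent assignment: A=knight, B=knight, C=knave, D=knave, E=knave.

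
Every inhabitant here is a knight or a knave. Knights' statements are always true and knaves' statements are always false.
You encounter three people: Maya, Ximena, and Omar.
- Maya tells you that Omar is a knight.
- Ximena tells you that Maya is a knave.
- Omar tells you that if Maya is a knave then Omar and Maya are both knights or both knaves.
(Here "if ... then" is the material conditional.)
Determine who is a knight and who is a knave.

Maya (knight): "Omar is a knight" — true. ✓
As a knave, Ximena's statement "Maya is a knave" should be false; it is.
As a knight, Omar's statement "if Maya is a knave then Omar and Maya are both knights or both knaves" should be true; it is.

Maya is a knight, Ximena is a knave, and Omar is a knight.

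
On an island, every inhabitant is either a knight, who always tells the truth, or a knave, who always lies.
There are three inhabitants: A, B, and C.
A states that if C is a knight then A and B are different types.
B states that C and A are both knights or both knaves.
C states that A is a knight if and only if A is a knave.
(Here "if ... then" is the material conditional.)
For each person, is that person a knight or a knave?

A (knight): "if C is a knight then A and B are different types" — true. ✓
B is a knave, so "C and A are both knights or both knaves" must be false — and it is.
Since C is a knave, "A is a knight if and only if A is a knave" needs to be false, which holds.

Knights: A. Knaves: B and C.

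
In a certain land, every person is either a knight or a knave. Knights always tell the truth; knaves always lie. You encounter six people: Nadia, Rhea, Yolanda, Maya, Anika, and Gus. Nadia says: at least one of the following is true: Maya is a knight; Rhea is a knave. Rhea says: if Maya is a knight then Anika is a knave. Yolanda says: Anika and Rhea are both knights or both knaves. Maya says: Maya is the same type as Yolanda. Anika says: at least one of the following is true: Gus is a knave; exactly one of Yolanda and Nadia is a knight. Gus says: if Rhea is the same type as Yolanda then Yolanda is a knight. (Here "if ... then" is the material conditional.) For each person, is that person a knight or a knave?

Nadia is a knave, Rhea is a knight, Yolanda is a knight, Maya is a knave, Anika is a knight, and Gus is a knight.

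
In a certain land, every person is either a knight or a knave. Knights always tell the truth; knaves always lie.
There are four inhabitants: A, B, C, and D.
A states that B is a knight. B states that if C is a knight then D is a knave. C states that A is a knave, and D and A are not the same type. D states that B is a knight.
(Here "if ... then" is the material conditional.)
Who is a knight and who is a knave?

A is a knight, B is a knight, C is a knave, and D is a knight.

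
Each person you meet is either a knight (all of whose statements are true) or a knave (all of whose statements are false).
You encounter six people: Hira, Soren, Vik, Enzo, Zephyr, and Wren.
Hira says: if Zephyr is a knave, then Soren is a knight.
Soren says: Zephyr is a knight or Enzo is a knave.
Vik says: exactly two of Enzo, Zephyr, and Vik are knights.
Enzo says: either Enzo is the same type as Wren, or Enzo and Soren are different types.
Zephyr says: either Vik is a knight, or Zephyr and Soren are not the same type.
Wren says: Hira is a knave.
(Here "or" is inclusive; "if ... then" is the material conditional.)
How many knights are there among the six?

2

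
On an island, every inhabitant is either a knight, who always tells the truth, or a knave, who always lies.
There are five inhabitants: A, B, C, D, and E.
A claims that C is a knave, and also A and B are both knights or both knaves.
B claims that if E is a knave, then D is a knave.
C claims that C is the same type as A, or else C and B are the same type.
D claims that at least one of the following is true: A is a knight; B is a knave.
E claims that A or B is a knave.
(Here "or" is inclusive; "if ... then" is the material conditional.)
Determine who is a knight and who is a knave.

Knights: B, C, and E. Knaves: A and D.

Suppose A is a knight. Then A's statement "C is a knave, and also A and B are both knights or both knaves" would have to be true. Checking the 16 ways to assign the others, none is consistent with every speaker.
(For instance, with B=knight, C=knight, D=knave, E=knight, A's claim "C is a knave, and also A and B are both knights or both knaves" comes out false where it would need to be true.)
So A must be a knave, making "C is a knave, and also A and B are both knights or both knaves" false. Taking A=knave, B=knight, C=knight, D=knave, E=knight, each remaining statement checks out:
  B (knight): "if E is a knave, then D is a knave" — true. ✓
  C (knight): "C is the same type as A, or else C and B are the same type" — true. ✓
  D (knave): "at least one of the following is true: A is a knight; B is a knave" — false. ✓
  E (knight): "A or B is a knave" — true. ✓
This is the unique consistent assignment.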